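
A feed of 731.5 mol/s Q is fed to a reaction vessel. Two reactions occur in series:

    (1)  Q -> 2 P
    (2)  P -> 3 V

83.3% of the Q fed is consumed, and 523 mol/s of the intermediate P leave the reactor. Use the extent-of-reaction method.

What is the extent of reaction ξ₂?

Conversion of Q: Q consumed = 1ξ₁ = 0.833 × 731.5 → ξ₁ = 609.3 mol/s.
P balance: n_P = 0 + 2ξ₁ − 1ξ₂ = 523 → ξ₂ = (2·609.3 − 523)/1 = 695.7 mol/s.
Outlet amounts (n = n₀ + Σ ν·ξ):
  Q: 731.5 − 1(609.3) = 122.2
  P: 0 + 2(609.3) − 1(695.7) = 523
  V: 0 + 3(695.7) = 2087

ξ₂ = 696 mol/s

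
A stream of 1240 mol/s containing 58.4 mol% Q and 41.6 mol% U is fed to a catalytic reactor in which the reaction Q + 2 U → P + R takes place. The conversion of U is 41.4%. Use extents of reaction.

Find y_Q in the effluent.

0.545

U reacted = 0.414 × 515.8 = 213.6 mol/s; ν_U = −2, so ξ = 213.6/2 = 106.8 mol/s.
Outlet amounts (n = n₀ + ν ξ):
  Q: 724.2 − 1(106.8) = 617.4
  U: 515.8 − 2(106.8) = 302.3
  P: 0 + 1(106.8) = 106.8
  R: 0 + 1(106.8) = 106.8
Total out = 1133 mol/s; y_Q = 617.4 / 1133 = 0.5448.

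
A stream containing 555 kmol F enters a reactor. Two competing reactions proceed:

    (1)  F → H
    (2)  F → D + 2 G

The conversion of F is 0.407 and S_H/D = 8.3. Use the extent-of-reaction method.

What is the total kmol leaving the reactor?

604 kmol

Conversion of F: F consumed = 0.407 × 555 = 225.9 kmol = 1ξ₁ + 1ξ₂.
Selectivity: 1ξ₁ / (1ξ₂) = 8.3 → ξ₁ = 8.3 ξ₂.
Substitute: (1·8.3 + 1) ξ₂ = 225.9 → ξ₂ = 24.29 kmol, ξ₁ = 201.6 kmol.
Outlet amounts (n = n₀ + Σ ν·ξ):
  F: 555 − 1(201.6) − 1(24.29) = 329.1
  H: 0 + 1(201.6) = 201.6
  D: 0 + 1(24.29) = 24.29
  G: 0 + 2(24.29) = 48.58
Total out = 329.1 + 201.6 + 24.29 + 48.58 = 603.6 kmol.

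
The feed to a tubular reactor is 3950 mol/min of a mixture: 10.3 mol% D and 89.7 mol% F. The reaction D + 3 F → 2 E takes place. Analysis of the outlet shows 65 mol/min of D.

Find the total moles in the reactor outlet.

For D: n = n₀ − 1ξ → 65 = 406.9 − 1ξ, giving ξ = 341.9 mol/min.
Outlet amounts (n = n₀ + ν ξ):
  D: 406.9 − 1(341.9) = 65
  F: 3543 − 3(341.9) = 2518
  E: 0 + 2(341.9) = 683.7
Total out = 65 + 2518 + 683.7 = 3266 mol/min.

3270 mol/min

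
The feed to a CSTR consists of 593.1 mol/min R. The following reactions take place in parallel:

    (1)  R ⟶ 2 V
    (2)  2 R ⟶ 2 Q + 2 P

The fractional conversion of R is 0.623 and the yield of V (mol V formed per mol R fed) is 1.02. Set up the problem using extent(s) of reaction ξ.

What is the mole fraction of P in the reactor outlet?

Yield of V: 2ξ₁ / 593.1 = 1.02 → ξ₁ = 302.5 mol/min.
Conversion of R: 1ξ₁ + 2ξ₂ = 0.623 × 593.1 = 369.5 → ξ₂ = 33.51 mol/min.
Outlet amounts (n = n₀ + Σ ν·ξ):
  R: 593.1 − 1(302.5) − 2(33.51) = 223.6
  V: 0 + 2(302.5) = 605
  Q: 0 + 2(33.51) = 67.02
  P: 0 + 2(33.51) = 67.02
Total out = 962.6 mol/min; y_P = 67.02 / 962.6 = 0.06962.

0.0696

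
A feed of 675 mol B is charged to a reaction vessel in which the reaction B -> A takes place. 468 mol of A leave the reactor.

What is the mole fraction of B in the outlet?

0.307

For A: n = n₀ + 1ξ → 468 = 0 + 1ξ, giving ξ = 468 mol.
Outlet amounts (n = n₀ + ν ξ):
  B: 675 − 1(468) = 207
  A: 0 + 1(468) = 468
Total out = 675 mol; y_B = 207 / 675 = 0.3067.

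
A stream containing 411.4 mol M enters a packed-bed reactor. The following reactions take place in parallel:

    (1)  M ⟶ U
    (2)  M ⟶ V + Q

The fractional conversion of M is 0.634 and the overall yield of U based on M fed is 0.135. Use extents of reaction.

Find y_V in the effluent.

0.333

Yield of U: 1ξ₁ / 411.4 = 0.135 → ξ₁ = 55.54 mol.
Conversion of M: 1ξ₁ + 1ξ₂ = 0.634 × 411.4 = 260.8 → ξ₂ = 205.3 mol.
Outlet amounts (n = n₀ + Σ ν·ξ):
  M: 411.4 − 1(55.54) − 1(205.3) = 150.6
  U: 0 + 1(55.54) = 55.54
  V: 0 + 1(205.3) = 205.3
  Q: 0 + 1(205.3) = 205.3
Total out = 616.7 mol; y_V = 205.3 / 616.7 = 0.3329.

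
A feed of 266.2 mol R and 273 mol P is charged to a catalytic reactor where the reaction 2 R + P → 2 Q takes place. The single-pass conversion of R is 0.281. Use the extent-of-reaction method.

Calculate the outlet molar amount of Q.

74.8 mol

R reacted = 0.281 × 266.2 = 74.8 mol; ν_R = −2, so ξ = 74.8/2 = 37.4 mol.
Outlet amounts (n = n₀ + ν ξ):
  R: 266.2 − 2(37.4) = 191.4
  P: 273 − 1(37.4) = 235.6
  Q: 0 + 2(37.4) = 74.8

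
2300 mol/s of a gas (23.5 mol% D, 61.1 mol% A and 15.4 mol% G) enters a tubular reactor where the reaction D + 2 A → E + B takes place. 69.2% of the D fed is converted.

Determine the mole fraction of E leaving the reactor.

D reacted = 0.692 × 540.5 = 374 mol/s; ν_D = −1, so ξ = 374/1 = 374 mol/s.
Outlet amounts (n = n₀ + ν ξ):
  D: 540.5 − 1(374) = 166.5
  A: 1405 − 2(374) = 657.2
  E: 0 + 1(374) = 374
  B: 0 + 1(374) = 374
  G: 354.2 (inert)
Total out = 1926 mol/s; y_E = 374 / 1926 = 0.1942.

0.194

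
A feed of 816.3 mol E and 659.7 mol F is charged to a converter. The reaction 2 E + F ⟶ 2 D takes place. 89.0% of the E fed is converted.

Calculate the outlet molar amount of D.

E reacted = 0.89 × 816.3 = 726.5 mol; ν_E = −2, so ξ = 726.5/2 = 363.3 mol.
Outlet amounts (n = n₀ + ν ξ):
  E: 816.3 − 2(363.3) = 89.79
  F: 659.7 − 1(363.3) = 296.4
  D: 0 + 2(363.3) = 726.5

727 mol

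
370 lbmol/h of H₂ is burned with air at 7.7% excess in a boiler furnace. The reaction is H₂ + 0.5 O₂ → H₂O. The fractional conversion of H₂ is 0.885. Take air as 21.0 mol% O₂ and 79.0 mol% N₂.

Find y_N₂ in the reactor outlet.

0.649

Stoichiometric O₂ = 0.5 × 370 = 185 lbmol/h; O₂ fed = 185 × 1.077 = 199.2 lbmol/h.
N₂ fed = 199.2 × 79/21 = 749.5 lbmol/h.
Fuel reacted = 0.885 × 370 → ξ = 327.4 lbmol/h.
Outlet (n = n₀ + ν ξ):
  H₂: 370 − 1(327.4) = 42.55
  O₂: 199.2 − 0.5(327.4) = 35.52
  N₂: 749.5 (inert)
  H₂O: 0 + 1(327.4) = 327.4
Total out = 1155 lbmol/h; y_N₂ = 749.5 / 1155 = 0.6489.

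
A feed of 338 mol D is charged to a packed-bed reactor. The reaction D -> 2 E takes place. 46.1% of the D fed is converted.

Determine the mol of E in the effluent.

D reacted = 0.461 × 338 = 155.8 mol; ν_D = −1, so ξ = 155.8/1 = 155.8 mol.
Outlet amounts (n = n₀ + ν ξ):
  D: 338 − 1(155.8) = 182.2
  E: 0 + 2(155.8) = 311.6

312 mol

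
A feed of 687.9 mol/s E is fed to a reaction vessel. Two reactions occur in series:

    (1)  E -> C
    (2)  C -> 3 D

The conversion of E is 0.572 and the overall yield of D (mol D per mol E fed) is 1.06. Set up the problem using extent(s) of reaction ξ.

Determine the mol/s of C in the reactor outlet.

150 mol/s

Conversion of E: E consumed = 1ξ₁ = 0.572 × 687.9 → ξ₁ = 393.5 mol/s.
Yield of D: 3ξ₂ / 687.9 = 1.06 → ξ₂ = 243.1 mol/s.
Outlet amounts (n = n₀ + Σ ν·ξ):
  E: 687.9 − 1(393.5) = 294.4
  C: 0 + 1(393.5) − 1(243.1) = 150.4
  D: 0 + 3(243.1) = 729.2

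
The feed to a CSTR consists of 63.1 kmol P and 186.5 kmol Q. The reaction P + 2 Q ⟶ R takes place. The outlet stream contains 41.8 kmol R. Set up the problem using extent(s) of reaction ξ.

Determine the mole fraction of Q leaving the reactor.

0.62

For R: n = n₀ + 1ξ → 41.8 = 0 + 1ξ, giving ξ = 41.8 kmol.
Outlet amounts (n = n₀ + ν ξ):
  P: 63.1 − 1(41.8) = 21.3
  Q: 186.5 − 2(41.8) = 102.9
  R: 0 + 1(41.8) = 41.8
Total out = 166 kmol; y_Q = 102.9 / 166 = 0.6199.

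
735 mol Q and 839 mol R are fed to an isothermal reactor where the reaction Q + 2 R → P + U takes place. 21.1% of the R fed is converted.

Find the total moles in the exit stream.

1490 mol

R reacted = 0.211 × 839 = 177 mol; ν_R = −2, so ξ = 177/2 = 88.51 mol.
Outlet amounts (n = n₀ + ν ξ):
  Q: 735 − 1(88.51) = 646.5
  R: 839 − 2(88.51) = 662
  P: 0 + 1(88.51) = 88.51
  U: 0 + 1(88.51) = 88.51
Total out = 646.5 + 662 + 88.51 + 88.51 = 1485 mol.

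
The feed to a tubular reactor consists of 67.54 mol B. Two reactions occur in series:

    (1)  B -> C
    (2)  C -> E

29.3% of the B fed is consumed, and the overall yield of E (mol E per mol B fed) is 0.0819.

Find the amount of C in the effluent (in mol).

Conversion of B: B consumed = 1ξ₁ = 0.293 × 67.54 → ξ₁ = 19.79 mol.
Yield of E: 1ξ₂ / 67.54 = 0.0819 → ξ₂ = 5.532 mol.
Outlet amounts (n = n₀ + Σ ν·ξ):
  B: 67.54 − 1(19.79) = 47.75
  C: 0 + 1(19.79) − 1(5.532) = 14.26
  E: 0 + 1(5.532) = 5.532

14.3 mol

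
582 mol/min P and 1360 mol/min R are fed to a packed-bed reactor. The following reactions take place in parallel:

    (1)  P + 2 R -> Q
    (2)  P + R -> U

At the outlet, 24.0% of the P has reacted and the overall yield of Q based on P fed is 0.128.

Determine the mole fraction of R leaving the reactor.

Yield of Q: 1ξ₁ / 582 = 0.128 → ξ₁ = 74.5 mol/min.
Conversion of P: 1ξ₁ + 1ξ₂ = 0.24 × 582 = 139.7 → ξ₂ = 65.18 mol/min.
Outlet amounts (n = n₀ + Σ ν·ξ):
  P: 582 − 1(74.5) − 1(65.18) = 442.3
  R: 1360 − 2(74.5) − 1(65.18) = 1146
  Q: 0 + 1(74.5) = 74.5
  U: 0 + 1(65.18) = 65.18
Total out = 1728 mol/min; y_R = 1146 / 1728 = 0.6632.

0.663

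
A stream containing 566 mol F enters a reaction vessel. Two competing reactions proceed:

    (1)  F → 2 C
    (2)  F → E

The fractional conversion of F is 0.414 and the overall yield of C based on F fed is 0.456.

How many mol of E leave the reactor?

105 mol

Yield of C: 2ξ₁ / 566 = 0.456 → ξ₁ = 129 mol.
Conversion of F: 1ξ₁ + 1ξ₂ = 0.414 × 566 = 234.3 → ξ₂ = 105.3 mol.
Outlet amounts (n = n₀ + Σ ν·ξ):
  F: 566 − 1(129) − 1(105.3) = 331.7
  C: 0 + 2(129) = 258.1
  E: 0 + 1(105.3) = 105.3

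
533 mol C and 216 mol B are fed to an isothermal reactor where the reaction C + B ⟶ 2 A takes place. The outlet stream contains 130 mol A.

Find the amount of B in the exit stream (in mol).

151 mol

For A: n = n₀ + 2ξ → 130 = 0 + 2ξ, giving ξ = 65 mol.
Outlet amounts (n = n₀ + ν ξ):
  C: 533 − 1(65) = 468
  B: 216 − 1(65) = 151
  A: 0 + 2(65) = 130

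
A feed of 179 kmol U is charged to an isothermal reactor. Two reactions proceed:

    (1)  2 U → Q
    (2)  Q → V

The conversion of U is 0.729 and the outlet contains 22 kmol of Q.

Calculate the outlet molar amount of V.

Conversion of U: U consumed = 2ξ₁ = 0.729 × 179 → ξ₁ = 65.25 kmol.
Q balance: n_Q = 0 + 1ξ₁ − 1ξ₂ = 22 → ξ₂ = (1·65.25 − 22)/1 = 43.25 kmol.
Outlet amounts (n = n₀ + Σ ν·ξ):
  U: 179 − 2(65.25) = 48.51
  Q: 0 + 1(65.25) − 1(43.25) = 22
  V: 0 + 1(43.25) = 43.25

43.2 kmol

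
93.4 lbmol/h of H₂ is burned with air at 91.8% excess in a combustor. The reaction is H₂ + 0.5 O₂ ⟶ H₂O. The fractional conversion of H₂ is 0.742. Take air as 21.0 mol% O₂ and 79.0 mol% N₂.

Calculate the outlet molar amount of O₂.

54.9 lbmol/h

Stoichiometric O₂ = 0.5 × 93.4 = 46.7 lbmol/h; O₂ fed = 46.7 × 1.918 = 89.57 lbmol/h.
N₂ fed = 89.57 × 79/21 = 337 lbmol/h.
Fuel reacted = 0.742 × 93.4 → ξ = 69.3 lbmol/h.
Outlet (n = n₀ + ν ξ):
  H₂: 93.4 − 1(69.3) = 24.1
  O₂: 89.57 − 0.5(69.3) = 54.92
  N₂: 337 (inert)
  H₂O: 0 + 1(69.3) = 69.3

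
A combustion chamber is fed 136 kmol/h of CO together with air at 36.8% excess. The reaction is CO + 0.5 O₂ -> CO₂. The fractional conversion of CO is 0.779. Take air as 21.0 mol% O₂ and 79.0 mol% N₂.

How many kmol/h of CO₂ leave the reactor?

106 kmol/h

Stoichiometric O₂ = 0.5 × 136 = 68 kmol/h; O₂ fed = 68 × 1.368 = 93.02 kmol/h.
N₂ fed = 93.02 × 79/21 = 349.9 kmol/h.
Fuel reacted = 0.779 × 136 → ξ = 105.9 kmol/h.
Outlet (n = n₀ + ν ξ):
  CO: 136 − 1(105.9) = 30.06
  O₂: 93.02 − 0.5(105.9) = 40.05
  N₂: 349.9 (inert)
  CO₂: 0 + 1(105.9) = 105.9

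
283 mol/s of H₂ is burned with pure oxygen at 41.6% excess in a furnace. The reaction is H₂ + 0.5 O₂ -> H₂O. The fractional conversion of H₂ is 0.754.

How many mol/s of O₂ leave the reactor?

Stoichiometric O₂ = 0.5 × 283 = 141.5 mol/s; O₂ fed = 141.5 × 1.416 = 200.4 mol/s.
Fuel reacted = 0.754 × 283 → ξ = 213.4 mol/s.
Outlet (n = n₀ + ν ξ):
  H₂: 283 − 1(213.4) = 69.62
  O₂: 200.4 − 0.5(213.4) = 93.67
  H₂O: 0 + 1(213.4) = 213.4

93.7 mol/s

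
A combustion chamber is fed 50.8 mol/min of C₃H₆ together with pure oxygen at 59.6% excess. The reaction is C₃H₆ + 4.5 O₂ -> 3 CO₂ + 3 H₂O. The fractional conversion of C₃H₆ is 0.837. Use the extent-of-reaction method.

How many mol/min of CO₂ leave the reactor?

128 mol/min

Stoichiometric O₂ = 4.5 × 50.8 = 228.6 mol/min; O₂ fed = 228.6 × 1.596 = 364.8 mol/min.
Fuel reacted = 0.837 × 50.8 → ξ = 42.52 mol/min.
Outlet (n = n₀ + ν ξ):
  C₃H₆: 50.8 − 1(42.52) = 8.28
  O₂: 364.8 − 4.5(42.52) = 173.5
  CO₂: 0 + 3(42.52) = 127.6
  H₂O: 0 + 3(42.52) = 127.6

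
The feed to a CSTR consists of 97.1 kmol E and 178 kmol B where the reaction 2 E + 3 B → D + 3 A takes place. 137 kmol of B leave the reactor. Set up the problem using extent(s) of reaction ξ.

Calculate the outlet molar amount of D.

For B: n = n₀ − 3ξ → 137 = 178 − 3ξ, giving ξ = 13.67 kmol.
Outlet amounts (n = n₀ + ν ξ):
  E: 97.1 − 2(13.67) = 69.77
  B: 178 − 3(13.67) = 137
  D: 0 + 1(13.67) = 13.67
  A: 0 + 3(13.67) = 41

13.7 kmol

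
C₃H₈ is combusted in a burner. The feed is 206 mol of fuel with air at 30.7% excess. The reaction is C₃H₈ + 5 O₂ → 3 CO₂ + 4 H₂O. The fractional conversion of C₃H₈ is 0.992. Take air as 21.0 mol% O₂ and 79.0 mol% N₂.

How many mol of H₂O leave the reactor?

Stoichiometric O₂ = 5 × 206 = 1030 mol; O₂ fed = 1030 × 1.307 = 1346 mol.
N₂ fed = 1346 × 79/21 = 5064 mol.
Fuel reacted = 0.992 × 206 → ξ = 204.4 mol.
Outlet (n = n₀ + ν ξ):
  C₃H₈: 206 − 1(204.4) = 1.648
  O₂: 1346 − 5(204.4) = 324.5
  N₂: 5064 (inert)
  CO₂: 0 + 3(204.4) = 613.1
  H₂O: 0 + 4(204.4) = 817.4

817 mol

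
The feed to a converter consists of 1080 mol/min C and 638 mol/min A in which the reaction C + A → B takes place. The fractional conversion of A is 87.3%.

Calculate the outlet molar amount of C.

523 mol/min

A reacted = 0.873 × 638 = 557 mol/min; ν_A = −1, so ξ = 557/1 = 557 mol/min.
Outlet amounts (n = n₀ + ν ξ):
  C: 1080 − 1(557) = 523
  A: 638 − 1(557) = 81.03
  B: 0 + 1(557) = 557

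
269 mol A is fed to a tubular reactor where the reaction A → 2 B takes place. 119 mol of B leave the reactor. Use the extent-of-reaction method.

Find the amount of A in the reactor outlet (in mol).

210 mol

For B: n = n₀ + 2ξ → 119 = 0 + 2ξ, giving ξ = 59.5 mol.
Outlet amounts (n = n₀ + ν ξ):
  A: 269 − 1(59.5) = 209.5
  B: 0 + 2(59.5) = 119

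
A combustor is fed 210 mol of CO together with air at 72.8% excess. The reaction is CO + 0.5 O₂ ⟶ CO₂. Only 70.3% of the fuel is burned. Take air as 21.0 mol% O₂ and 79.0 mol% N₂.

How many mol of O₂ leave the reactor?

108 mol

Stoichiometric O₂ = 0.5 × 210 = 105 mol; O₂ fed = 105 × 1.728 = 181.4 mol.
N₂ fed = 181.4 × 79/21 = 682.6 mol.
Fuel reacted = 0.703 × 210 → ξ = 147.6 mol.
Outlet (n = n₀ + ν ξ):
  CO: 210 − 1(147.6) = 62.37
  O₂: 181.4 − 0.5(147.6) = 107.6
  N₂: 682.6 (inert)
  CO₂: 0 + 1(147.6) = 147.6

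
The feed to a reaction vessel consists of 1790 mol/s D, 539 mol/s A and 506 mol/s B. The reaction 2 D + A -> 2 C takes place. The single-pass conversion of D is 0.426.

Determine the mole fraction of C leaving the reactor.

D reacted = 0.426 × 1790 = 762.5 mol/s; ν_D = −2, so ξ = 762.5/2 = 381.3 mol/s.
Outlet amounts (n = n₀ + ν ξ):
  D: 1790 − 2(381.3) = 1027
  A: 539 − 1(381.3) = 157.7
  C: 0 + 2(381.3) = 762.5
  B: 506 (inert)
Total out = 2454 mol/s; y_C = 762.5 / 2454 = 0.3108.

0.311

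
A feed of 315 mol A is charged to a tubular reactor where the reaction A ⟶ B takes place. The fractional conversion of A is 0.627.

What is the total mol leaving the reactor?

315 mol

A reacted = 0.627 × 315 = 197.5 mol; ν_A = −1, so ξ = 197.5/1 = 197.5 mol.
Outlet amounts (n = n₀ + ν ξ):
  A: 315 − 1(197.5) = 117.5
  B: 0 + 1(197.5) = 197.5
Total out = 117.5 + 197.5 = 315 mol.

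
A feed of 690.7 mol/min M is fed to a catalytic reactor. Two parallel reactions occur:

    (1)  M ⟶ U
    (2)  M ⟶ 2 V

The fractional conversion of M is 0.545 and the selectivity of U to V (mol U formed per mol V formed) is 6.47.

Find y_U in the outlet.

0.487

Conversion of M: M consumed = 0.545 × 690.7 = 376.4 mol/min = 1ξ₁ + 1ξ₂.
Selectivity: 1ξ₁ / (2ξ₂) = 6.47 → ξ₁ = 12.94 ξ₂.
Substitute: (1·12.94 + 1) ξ₂ = 376.4 → ξ₂ = 27 mol/min, ξ₁ = 349.4 mol/min.
Outlet amounts (n = n₀ + Σ ν·ξ):
  M: 690.7 − 1(349.4) − 1(27) = 314.3
  U: 0 + 1(349.4) = 349.4
  V: 0 + 2(27) = 54.01
Total out = 717.7 mol/min; y_U = 349.4 / 717.7 = 0.4869.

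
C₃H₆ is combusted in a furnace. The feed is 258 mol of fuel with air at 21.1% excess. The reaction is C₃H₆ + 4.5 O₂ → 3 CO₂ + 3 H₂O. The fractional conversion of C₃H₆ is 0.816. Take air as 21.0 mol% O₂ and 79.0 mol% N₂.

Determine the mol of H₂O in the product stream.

632 mol

Stoichiometric O₂ = 4.5 × 258 = 1161 mol; O₂ fed = 1161 × 1.211 = 1406 mol.
N₂ fed = 1406 × 79/21 = 5289 mol.
Fuel reacted = 0.816 × 258 → ξ = 210.5 mol.
Outlet (n = n₀ + ν ξ):
  C₃H₆: 258 − 1(210.5) = 47.47
  O₂: 1406 − 4.5(210.5) = 458.6
  N₂: 5289 (inert)
  CO₂: 0 + 3(210.5) = 631.6
  H₂O: 0 + 3(210.5) = 631.6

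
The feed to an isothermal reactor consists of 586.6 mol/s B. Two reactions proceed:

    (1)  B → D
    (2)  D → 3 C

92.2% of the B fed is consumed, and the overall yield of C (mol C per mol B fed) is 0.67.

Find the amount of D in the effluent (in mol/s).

Conversion of B: B consumed = 1ξ₁ = 0.922 × 586.6 → ξ₁ = 540.8 mol/s.
Yield of C: 3ξ₂ / 586.6 = 0.67 → ξ₂ = 131 mol/s.
Outlet amounts (n = n₀ + Σ ν·ξ):
  B: 586.6 − 1(540.8) = 45.75
  D: 0 + 1(540.8) − 1(131) = 409.8
  C: 0 + 3(131) = 393

410 mol/s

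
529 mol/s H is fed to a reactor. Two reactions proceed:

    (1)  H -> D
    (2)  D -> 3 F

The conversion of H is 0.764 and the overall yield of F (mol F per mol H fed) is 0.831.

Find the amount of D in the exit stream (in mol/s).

258 mol/s

Conversion of H: H consumed = 1ξ₁ = 0.764 × 529 → ξ₁ = 404.2 mol/s.
Yield of F: 3ξ₂ / 529 = 0.831 → ξ₂ = 146.5 mol/s.
Outlet amounts (n = n₀ + Σ ν·ξ):
  H: 529 − 1(404.2) = 124.8
  D: 0 + 1(404.2) − 1(146.5) = 257.6
  F: 0 + 3(146.5) = 439.6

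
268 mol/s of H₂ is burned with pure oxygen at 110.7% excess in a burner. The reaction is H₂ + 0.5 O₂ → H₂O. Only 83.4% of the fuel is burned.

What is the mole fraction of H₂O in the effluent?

0.51

Stoichiometric O₂ = 0.5 × 268 = 134 mol/s; O₂ fed = 134 × 2.107 = 282.3 mol/s.
Fuel reacted = 0.834 × 268 → ξ = 223.5 mol/s.
Outlet (n = n₀ + ν ξ):
  H₂: 268 − 1(223.5) = 44.49
  O₂: 282.3 − 0.5(223.5) = 170.6
  H₂O: 0 + 1(223.5) = 223.5
Total out = 438.6 mol/s; y_H₂O = 223.5 / 438.6 = 0.5096.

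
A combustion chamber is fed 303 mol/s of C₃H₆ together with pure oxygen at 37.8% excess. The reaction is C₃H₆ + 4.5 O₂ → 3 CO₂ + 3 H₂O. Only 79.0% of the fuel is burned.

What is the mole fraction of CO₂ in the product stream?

Stoichiometric O₂ = 4.5 × 303 = 1364 mol/s; O₂ fed = 1364 × 1.378 = 1879 mol/s.
Fuel reacted = 0.79 × 303 → ξ = 239.4 mol/s.
Outlet (n = n₀ + ν ξ):
  C₃H₆: 303 − 1(239.4) = 63.63
  O₂: 1879 − 4.5(239.4) = 801.7
  CO₂: 0 + 3(239.4) = 718.1
  H₂O: 0 + 3(239.4) = 718.1
Total out = 2302 mol/s; y_CO₂ = 718.1 / 2302 = 0.312.

0.312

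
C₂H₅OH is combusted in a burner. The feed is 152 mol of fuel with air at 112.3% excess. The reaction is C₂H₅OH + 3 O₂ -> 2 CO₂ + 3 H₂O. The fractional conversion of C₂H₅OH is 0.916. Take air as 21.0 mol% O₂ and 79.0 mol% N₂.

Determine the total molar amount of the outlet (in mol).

4900 mol

Stoichiometric O₂ = 3 × 152 = 456 mol; O₂ fed = 456 × 2.123 = 968.1 mol.
N₂ fed = 968.1 × 79/21 = 3642 mol.
Fuel reacted = 0.916 × 152 → ξ = 139.2 mol.
Outlet (n = n₀ + ν ξ):
  C₂H₅OH: 152 − 1(139.2) = 12.77
  O₂: 968.1 − 3(139.2) = 550.4
  N₂: 3642 (inert)
  CO₂: 0 + 2(139.2) = 278.5
  H₂O: 0 + 3(139.2) = 417.7
Total out = 12.77 + 550.4 + 3642 + 278.5 + 417.7 = 4901 mol.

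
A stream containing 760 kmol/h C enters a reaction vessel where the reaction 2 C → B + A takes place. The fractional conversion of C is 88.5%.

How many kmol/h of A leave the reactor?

C reacted = 0.885 × 760 = 672.6 kmol/h; ν_C = −2, so ξ = 672.6/2 = 336.3 kmol/h.
Outlet amounts (n = n₀ + ν ξ):
  C: 760 − 2(336.3) = 87.4
  B: 0 + 1(336.3) = 336.3
  A: 0 + 1(336.3) = 336.3

336 kmol/h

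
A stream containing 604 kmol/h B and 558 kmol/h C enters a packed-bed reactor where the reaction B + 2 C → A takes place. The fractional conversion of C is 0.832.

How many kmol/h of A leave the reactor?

232 kmol/h

C reacted = 0.832 × 558 = 464.3 kmol/h; ν_C = −2, so ξ = 464.3/2 = 232.1 kmol/h.
Outlet amounts (n = n₀ + ν ξ):
  B: 604 − 1(232.1) = 371.9
  C: 558 − 2(232.1) = 93.74
  A: 0 + 1(232.1) = 232.1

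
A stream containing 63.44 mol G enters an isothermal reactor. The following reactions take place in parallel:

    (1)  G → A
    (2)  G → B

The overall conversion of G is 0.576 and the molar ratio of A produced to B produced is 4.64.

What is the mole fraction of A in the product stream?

0.474

Conversion of G: G consumed = 0.576 × 63.44 = 36.54 mol = 1ξ₁ + 1ξ₂.
Selectivity: 1ξ₁ / (1ξ₂) = 4.64 → ξ₁ = 4.64 ξ₂.
Substitute: (1·4.64 + 1) ξ₂ = 36.54 → ξ₂ = 6.479 mol, ξ₁ = 30.06 mol.
Outlet amounts (n = n₀ + Σ ν·ξ):
  G: 63.44 − 1(30.06) − 1(6.479) = 26.9
  A: 0 + 1(30.06) = 30.06
  B: 0 + 1(6.479) = 6.479
Total out = 63.44 mol; y_A = 30.06 / 63.44 = 0.4739.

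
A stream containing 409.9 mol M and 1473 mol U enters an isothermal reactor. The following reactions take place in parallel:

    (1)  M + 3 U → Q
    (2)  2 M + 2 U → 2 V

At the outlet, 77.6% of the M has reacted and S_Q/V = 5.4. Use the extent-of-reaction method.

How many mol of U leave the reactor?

Conversion of M: M consumed = 0.776 × 409.9 = 318.1 mol = 1ξ₁ + 2ξ₂.
Selectivity: 1ξ₁ / (2ξ₂) = 5.4 → ξ₁ = 10.8 ξ₂.
Substitute: (1·10.8 + 2) ξ₂ = 318.1 → ξ₂ = 24.85 mol, ξ₁ = 268.4 mol.
Outlet amounts (n = n₀ + Σ ν·ξ):
  M: 409.9 − 1(268.4) − 2(24.85) = 91.82
  U: 1473 − 3(268.4) − 2(24.85) = 618.2
  Q: 0 + 1(268.4) = 268.4
  V: 0 + 2(24.85) = 49.7

618 mol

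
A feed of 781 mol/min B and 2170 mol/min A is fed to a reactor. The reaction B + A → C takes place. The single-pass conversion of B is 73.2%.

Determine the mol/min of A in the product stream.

1600 mol/min

B reacted = 0.732 × 781 = 571.7 mol/min; ν_B = −1, so ξ = 571.7/1 = 571.7 mol/min.
Outlet amounts (n = n₀ + ν ξ):
  B: 781 − 1(571.7) = 209.3
  A: 2170 − 1(571.7) = 1598
  C: 0 + 1(571.7) = 571.7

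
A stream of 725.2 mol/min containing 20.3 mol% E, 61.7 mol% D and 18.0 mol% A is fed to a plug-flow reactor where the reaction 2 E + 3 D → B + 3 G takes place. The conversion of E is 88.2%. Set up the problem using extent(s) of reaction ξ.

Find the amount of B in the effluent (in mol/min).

64.9 mol/min

E reacted = 0.882 × 147.2 = 129.8 mol/min; ν_E = −2, so ξ = 129.8/2 = 64.92 mol/min.
Outlet amounts (n = n₀ + ν ξ):
  E: 147.2 − 2(64.92) = 17.37
  D: 447.4 − 3(64.92) = 252.7
  B: 0 + 1(64.92) = 64.92
  G: 0 + 3(64.92) = 194.8
  A: 130.5 (inert)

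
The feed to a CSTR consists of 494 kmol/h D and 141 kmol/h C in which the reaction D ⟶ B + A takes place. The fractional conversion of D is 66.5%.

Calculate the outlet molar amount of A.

329 kmol/h

D reacted = 0.665 × 494 = 328.5 kmol/h; ν_D = −1, so ξ = 328.5/1 = 328.5 kmol/h.
Outlet amounts (n = n₀ + ν ξ):
  D: 494 − 1(328.5) = 165.5
  B: 0 + 1(328.5) = 328.5
  A: 0 + 1(328.5) = 328.5
  C: 141 (inert)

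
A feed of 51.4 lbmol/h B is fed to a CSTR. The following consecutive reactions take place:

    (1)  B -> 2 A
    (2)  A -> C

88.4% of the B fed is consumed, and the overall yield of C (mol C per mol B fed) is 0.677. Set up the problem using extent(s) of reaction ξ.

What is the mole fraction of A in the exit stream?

Conversion of B: B consumed = 1ξ₁ = 0.884 × 51.4 → ξ₁ = 45.44 lbmol/h.
Yield of C: 1ξ₂ / 51.4 = 0.677 → ξ₂ = 34.8 lbmol/h.
Outlet amounts (n = n₀ + Σ ν·ξ):
  B: 51.4 − 1(45.44) = 5.962
  A: 0 + 2(45.44) − 1(34.8) = 56.08
  C: 0 + 1(34.8) = 34.8
Total out = 96.84 lbmol/h; y_A = 56.08 / 96.84 = 0.5791.

0.579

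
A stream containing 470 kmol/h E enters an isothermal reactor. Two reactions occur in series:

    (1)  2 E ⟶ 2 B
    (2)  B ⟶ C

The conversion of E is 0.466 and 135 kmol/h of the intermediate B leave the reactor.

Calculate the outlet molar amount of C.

Conversion of E: E consumed = 2ξ₁ = 0.466 × 470 → ξ₁ = 109.5 kmol/h.
B balance: n_B = 0 + 2ξ₁ − 1ξ₂ = 135 → ξ₂ = (2·109.5 − 135)/1 = 84.02 kmol/h.
Outlet amounts (n = n₀ + Σ ν·ξ):
  E: 470 − 2(109.5) = 251
  B: 0 + 2(109.5) − 1(84.02) = 135
  C: 0 + 1(84.02) = 84.02

84 kmol/h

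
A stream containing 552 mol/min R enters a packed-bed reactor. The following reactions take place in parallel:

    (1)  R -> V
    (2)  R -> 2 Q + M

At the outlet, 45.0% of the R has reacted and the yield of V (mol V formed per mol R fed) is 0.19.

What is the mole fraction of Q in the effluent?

0.342

Yield of V: 1ξ₁ / 552 = 0.19 → ξ₁ = 104.9 mol/min.
Conversion of R: 1ξ₁ + 1ξ₂ = 0.45 × 552 = 248.4 → ξ₂ = 143.5 mol/min.
Outlet amounts (n = n₀ + Σ ν·ξ):
  R: 552 − 1(104.9) − 1(143.5) = 303.6
  V: 0 + 1(104.9) = 104.9
  Q: 0 + 2(143.5) = 287
  M: 0 + 1(143.5) = 143.5
Total out = 839 mol/min; y_Q = 287 / 839 = 0.3421.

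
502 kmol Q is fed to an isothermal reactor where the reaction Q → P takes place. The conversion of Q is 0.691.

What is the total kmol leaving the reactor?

502 kmol

Q reacted = 0.691 × 502 = 346.9 kmol; ν_Q = −1, so ξ = 346.9/1 = 346.9 kmol.
Outlet amounts (n = n₀ + ν ξ):
  Q: 502 − 1(346.9) = 155.1
  P: 0 + 1(346.9) = 346.9
Total out = 155.1 + 346.9 = 502 kmol.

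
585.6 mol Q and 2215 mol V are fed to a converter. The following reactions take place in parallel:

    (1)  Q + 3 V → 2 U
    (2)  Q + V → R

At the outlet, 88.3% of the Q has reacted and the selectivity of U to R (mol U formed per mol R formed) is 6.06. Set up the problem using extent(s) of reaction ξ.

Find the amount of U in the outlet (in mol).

778 mol

Conversion of Q: Q consumed = 0.883 × 585.6 = 517.1 mol = 1ξ₁ + 1ξ₂.
Selectivity: 2ξ₁ / (1ξ₂) = 6.06 → ξ₁ = 3.03 ξ₂.
Substitute: (1·3.03 + 1) ξ₂ = 517.1 → ξ₂ = 128.3 mol, ξ₁ = 388.8 mol.
Outlet amounts (n = n₀ + Σ ν·ξ):
  Q: 585.6 − 1(388.8) − 1(128.3) = 68.52
  V: 2215 − 3(388.8) − 1(128.3) = 920.4
  U: 0 + 2(388.8) = 777.6
  R: 0 + 1(128.3) = 128.3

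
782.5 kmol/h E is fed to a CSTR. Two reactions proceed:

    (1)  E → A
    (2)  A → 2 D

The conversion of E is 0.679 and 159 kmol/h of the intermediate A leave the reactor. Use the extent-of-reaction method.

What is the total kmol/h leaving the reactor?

1150 kmol/h

Conversion of E: E consumed = 1ξ₁ = 0.679 × 782.5 → ξ₁ = 531.3 kmol/h.
A balance: n_A = 0 + 1ξ₁ − 1ξ₂ = 159 → ξ₂ = (1·531.3 − 159)/1 = 372.3 kmol/h.
Outlet amounts (n = n₀ + Σ ν·ξ):
  E: 782.5 − 1(531.3) = 251.2
  A: 0 + 1(531.3) − 1(372.3) = 159
  D: 0 + 2(372.3) = 744.6
Total out = 251.2 + 159 + 744.6 = 1155 kmol/h.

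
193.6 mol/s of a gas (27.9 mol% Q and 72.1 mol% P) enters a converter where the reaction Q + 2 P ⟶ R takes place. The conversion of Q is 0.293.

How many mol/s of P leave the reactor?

108 mol/s

Q reacted = 0.293 × 54.01 = 15.83 mol/s; ν_Q = −1, so ξ = 15.83/1 = 15.83 mol/s.
Outlet amounts (n = n₀ + ν ξ):
  Q: 54.01 − 1(15.83) = 38.19
  P: 139.6 − 2(15.83) = 107.9
  R: 0 + 1(15.83) = 15.83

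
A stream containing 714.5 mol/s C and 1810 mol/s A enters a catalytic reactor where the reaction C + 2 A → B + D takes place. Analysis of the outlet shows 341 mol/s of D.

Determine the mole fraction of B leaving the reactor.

0.156

For D: n = n₀ + 1ξ → 341 = 0 + 1ξ, giving ξ = 341 mol/s.
Outlet amounts (n = n₀ + ν ξ):
  C: 714.5 − 1(341) = 373.5
  A: 1810 − 2(341) = 1128
  B: 0 + 1(341) = 341
  D: 0 + 1(341) = 341
Total out = 2184 mol/s; y_B = 341 / 2184 = 0.1562.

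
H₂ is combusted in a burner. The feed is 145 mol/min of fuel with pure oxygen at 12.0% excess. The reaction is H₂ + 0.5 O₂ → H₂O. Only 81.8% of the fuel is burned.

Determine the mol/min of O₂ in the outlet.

Stoichiometric O₂ = 0.5 × 145 = 72.5 mol/min; O₂ fed = 72.5 × 1.120 = 81.2 mol/min.
Fuel reacted = 0.818 × 145 → ξ = 118.6 mol/min.
Outlet (n = n₀ + ν ξ):
  H₂: 145 − 1(118.6) = 26.39
  O₂: 81.2 − 0.5(118.6) = 21.9
  H₂O: 0 + 1(118.6) = 118.6

21.9 mol/min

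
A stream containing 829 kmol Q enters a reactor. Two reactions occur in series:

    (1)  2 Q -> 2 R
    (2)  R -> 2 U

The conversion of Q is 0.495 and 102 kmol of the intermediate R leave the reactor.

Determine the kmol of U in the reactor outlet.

617 kmol

Conversion of Q: Q consumed = 2ξ₁ = 0.495 × 829 → ξ₁ = 205.2 kmol.
R balance: n_R = 0 + 2ξ₁ − 1ξ₂ = 102 → ξ₂ = (2·205.2 − 102)/1 = 308.4 kmol.
Outlet amounts (n = n₀ + Σ ν·ξ):
  Q: 829 − 2(205.2) = 418.6
  R: 0 + 2(205.2) − 1(308.4) = 102
  U: 0 + 2(308.4) = 616.7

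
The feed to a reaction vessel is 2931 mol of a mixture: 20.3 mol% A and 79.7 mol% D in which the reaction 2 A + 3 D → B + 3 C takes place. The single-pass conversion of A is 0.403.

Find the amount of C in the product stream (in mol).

A reacted = 0.403 × 595 = 239.8 mol; ν_A = −2, so ξ = 239.8/2 = 119.9 mol.
Outlet amounts (n = n₀ + ν ξ):
  A: 595 − 2(119.9) = 355.2
  D: 2336 − 3(119.9) = 1976
  B: 0 + 1(119.9) = 119.9
  C: 0 + 3(119.9) = 359.7

360 mol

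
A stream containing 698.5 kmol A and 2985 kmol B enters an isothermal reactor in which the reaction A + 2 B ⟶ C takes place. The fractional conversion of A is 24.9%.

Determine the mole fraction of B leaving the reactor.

A reacted = 0.249 × 698.5 = 173.9 kmol; ν_A = −1, so ξ = 173.9/1 = 173.9 kmol.
Outlet amounts (n = n₀ + ν ξ):
  A: 698.5 − 1(173.9) = 524.6
  B: 2985 − 2(173.9) = 2637
  C: 0 + 1(173.9) = 173.9
Total out = 3336 kmol; y_B = 2637 / 3336 = 0.7906.

0.791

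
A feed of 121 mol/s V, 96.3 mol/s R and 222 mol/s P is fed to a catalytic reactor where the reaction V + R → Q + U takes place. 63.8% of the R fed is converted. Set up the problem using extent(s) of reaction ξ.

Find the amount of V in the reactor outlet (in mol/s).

R reacted = 0.638 × 96.3 = 61.44 mol/s; ν_R = −1, so ξ = 61.44/1 = 61.44 mol/s.
Outlet amounts (n = n₀ + ν ξ):
  V: 121 − 1(61.44) = 59.56
  R: 96.3 − 1(61.44) = 34.86
  Q: 0 + 1(61.44) = 61.44
  U: 0 + 1(61.44) = 61.44
  P: 222 (inert)

59.6 mol/s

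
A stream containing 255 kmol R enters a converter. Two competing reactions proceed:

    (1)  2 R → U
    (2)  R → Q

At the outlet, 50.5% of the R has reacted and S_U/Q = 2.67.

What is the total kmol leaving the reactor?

Conversion of R: R consumed = 0.505 × 255 = 128.8 kmol = 2ξ₁ + 1ξ₂.
Selectivity: 1ξ₁ / (1ξ₂) = 2.67 → ξ₁ = 2.67 ξ₂.
Substitute: (2·2.67 + 1) ξ₂ = 128.8 → ξ₂ = 20.31 kmol, ξ₁ = 54.23 kmol.
Outlet amounts (n = n₀ + Σ ν·ξ):
  R: 255 − 2(54.23) − 1(20.31) = 126.2
  U: 0 + 1(54.23) = 54.23
  Q: 0 + 1(20.31) = 20.31
Total out = 126.2 + 54.23 + 20.31 = 200.8 kmol.

201 kmol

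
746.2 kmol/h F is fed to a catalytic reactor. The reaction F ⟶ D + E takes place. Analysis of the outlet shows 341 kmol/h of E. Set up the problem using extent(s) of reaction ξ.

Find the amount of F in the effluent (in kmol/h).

405 kmol/h

For E: n = n₀ + 1ξ → 341 = 0 + 1ξ, giving ξ = 341 kmol/h.
Outlet amounts (n = n₀ + ν ξ):
  F: 746.2 − 1(341) = 405.2
  D: 0 + 1(341) = 341
  E: 0 + 1(341) = 341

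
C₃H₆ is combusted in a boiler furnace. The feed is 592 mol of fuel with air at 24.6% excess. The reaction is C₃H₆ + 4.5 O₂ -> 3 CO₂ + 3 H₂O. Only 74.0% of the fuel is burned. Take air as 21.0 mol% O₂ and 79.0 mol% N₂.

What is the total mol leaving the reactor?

16600 mol

Stoichiometric O₂ = 4.5 × 592 = 2664 mol; O₂ fed = 2664 × 1.246 = 3319 mol.
N₂ fed = 3319 × 79/21 = 12490 mol.
Fuel reacted = 0.74 × 592 → ξ = 438.1 mol.
Outlet (n = n₀ + ν ξ):
  C₃H₆: 592 − 1(438.1) = 153.9
  O₂: 3319 − 4.5(438.1) = 1348
  N₂: 12490 (inert)
  CO₂: 0 + 3(438.1) = 1314
  H₂O: 0 + 3(438.1) = 1314
Total out = 153.9 + 1348 + 12490 + 1314 + 1314 = 16620 mol.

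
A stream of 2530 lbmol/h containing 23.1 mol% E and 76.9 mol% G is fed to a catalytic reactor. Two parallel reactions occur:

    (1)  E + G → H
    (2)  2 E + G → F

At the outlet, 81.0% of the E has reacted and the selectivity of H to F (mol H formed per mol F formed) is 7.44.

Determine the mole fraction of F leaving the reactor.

0.0244

Conversion of E: E consumed = 0.81 × 584.4 = 473.4 lbmol/h = 1ξ₁ + 2ξ₂.
Selectivity: 1ξ₁ / (1ξ₂) = 7.44 → ξ₁ = 7.44 ξ₂.
Substitute: (1·7.44 + 2) ξ₂ = 473.4 → ξ₂ = 50.15 lbmol/h, ξ₁ = 373.1 lbmol/h.
Outlet amounts (n = n₀ + Σ ν·ξ):
  E: 584.4 − 1(373.1) − 2(50.15) = 111
  G: 1946 − 1(373.1) − 1(50.15) = 1522
  H: 0 + 1(373.1) = 373.1
  F: 0 + 1(50.15) = 50.15
Total out = 2057 lbmol/h; y_F = 50.15 / 2057 = 0.02438.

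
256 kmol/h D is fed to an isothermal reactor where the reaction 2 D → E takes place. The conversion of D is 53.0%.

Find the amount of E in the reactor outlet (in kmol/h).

D reacted = 0.53 × 256 = 135.7 kmol/h; ν_D = −2, so ξ = 135.7/2 = 67.84 kmol/h.
Outlet amounts (n = n₀ + ν ξ):
  D: 256 − 2(67.84) = 120.3
  E: 0 + 1(67.84) = 67.84

67.8 kmol/h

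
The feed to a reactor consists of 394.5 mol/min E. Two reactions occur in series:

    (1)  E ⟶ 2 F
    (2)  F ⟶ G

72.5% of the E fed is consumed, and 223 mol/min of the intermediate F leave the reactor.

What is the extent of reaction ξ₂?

ξ₂ = 349 mol/min

Conversion of E: E consumed = 1ξ₁ = 0.725 × 394.5 → ξ₁ = 286 mol/min.
F balance: n_F = 0 + 2ξ₁ − 1ξ₂ = 223 → ξ₂ = (2·286 − 223)/1 = 349 mol/min.
Outlet amounts (n = n₀ + Σ ν·ξ):
  E: 394.5 − 1(286) = 108.5
  F: 0 + 2(286) − 1(349) = 223
  G: 0 + 1(349) = 349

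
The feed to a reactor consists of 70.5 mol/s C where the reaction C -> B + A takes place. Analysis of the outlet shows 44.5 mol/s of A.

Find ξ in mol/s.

ξ = 44.5 mol/s

For A: n = n₀ + 1ξ → 44.5 = 0 + 1ξ, giving ξ = 44.5 mol/s.
Outlet amounts (n = n₀ + ν ξ):
  C: 70.5 − 1(44.5) = 26
  B: 0 + 1(44.5) = 44.5
  A: 0 + 1(44.5) = 44.5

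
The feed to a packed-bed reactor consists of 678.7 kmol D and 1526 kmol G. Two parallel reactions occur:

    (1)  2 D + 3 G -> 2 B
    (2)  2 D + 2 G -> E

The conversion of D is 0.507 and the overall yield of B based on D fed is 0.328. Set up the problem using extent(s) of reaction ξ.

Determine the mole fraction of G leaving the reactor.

Yield of B: 2ξ₁ / 678.7 = 0.328 → ξ₁ = 111.3 kmol.
Conversion of D: 2ξ₁ + 2ξ₂ = 0.507 × 678.7 = 344.1 → ξ₂ = 60.74 kmol.
Outlet amounts (n = n₀ + Σ ν·ξ):
  D: 678.7 − 2(111.3) − 2(60.74) = 334.6
  G: 1526 − 3(111.3) − 2(60.74) = 1071
  B: 0 + 2(111.3) = 222.6
  E: 0 + 1(60.74) = 60.74
Total out = 1689 kmol; y_G = 1071 / 1689 = 0.634.

0.634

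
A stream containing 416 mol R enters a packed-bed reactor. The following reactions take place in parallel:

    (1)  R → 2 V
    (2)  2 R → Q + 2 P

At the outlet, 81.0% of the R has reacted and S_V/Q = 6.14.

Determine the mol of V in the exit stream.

408 mol

Conversion of R: R consumed = 0.81 × 416 = 337 mol = 1ξ₁ + 2ξ₂.
Selectivity: 2ξ₁ / (1ξ₂) = 6.14 → ξ₁ = 3.07 ξ₂.
Substitute: (1·3.07 + 2) ξ₂ = 337 → ξ₂ = 66.46 mol, ξ₁ = 204 mol.
Outlet amounts (n = n₀ + Σ ν·ξ):
  R: 416 − 1(204) − 2(66.46) = 79.04
  V: 0 + 2(204) = 408.1
  Q: 0 + 1(66.46) = 66.46
  P: 0 + 2(66.46) = 132.9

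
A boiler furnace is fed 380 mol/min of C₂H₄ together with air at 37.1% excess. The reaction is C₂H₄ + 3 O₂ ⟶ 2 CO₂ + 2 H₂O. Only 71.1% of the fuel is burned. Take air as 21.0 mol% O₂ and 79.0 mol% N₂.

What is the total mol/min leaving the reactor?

Stoichiometric O₂ = 3 × 380 = 1140 mol/min; O₂ fed = 1140 × 1.371 = 1563 mol/min.
N₂ fed = 1563 × 79/21 = 5880 mol/min.
Fuel reacted = 0.711 × 380 → ξ = 270.2 mol/min.
Outlet (n = n₀ + ν ξ):
  C₂H₄: 380 − 1(270.2) = 109.8
  O₂: 1563 − 3(270.2) = 752.4
  N₂: 5880 (inert)
  CO₂: 0 + 2(270.2) = 540.4
  H₂O: 0 + 2(270.2) = 540.4
Total out = 109.8 + 752.4 + 5880 + 540.4 + 540.4 = 7823 mol/min.

7820 mol/min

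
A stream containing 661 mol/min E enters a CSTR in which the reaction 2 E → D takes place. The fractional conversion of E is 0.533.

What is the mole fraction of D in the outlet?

E reacted = 0.533 × 661 = 352.3 mol/min; ν_E = −2, so ξ = 352.3/2 = 176.2 mol/min.
Outlet amounts (n = n₀ + ν ξ):
  E: 661 − 2(176.2) = 308.7
  D: 0 + 1(176.2) = 176.2
Total out = 484.8 mol/min; y_D = 176.2 / 484.8 = 0.3633.

0.363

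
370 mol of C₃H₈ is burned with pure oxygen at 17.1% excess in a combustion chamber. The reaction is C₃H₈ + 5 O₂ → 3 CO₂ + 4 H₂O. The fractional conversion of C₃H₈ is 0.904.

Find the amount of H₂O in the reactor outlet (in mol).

1340 mol

Stoichiometric O₂ = 5 × 370 = 1850 mol; O₂ fed = 1850 × 1.171 = 2166 mol.
Fuel reacted = 0.904 × 370 → ξ = 334.5 mol.
Outlet (n = n₀ + ν ξ):
  C₃H₈: 370 − 1(334.5) = 35.52
  O₂: 2166 − 5(334.5) = 493.9
  CO₂: 0 + 3(334.5) = 1003
  H₂O: 0 + 4(334.5) = 1338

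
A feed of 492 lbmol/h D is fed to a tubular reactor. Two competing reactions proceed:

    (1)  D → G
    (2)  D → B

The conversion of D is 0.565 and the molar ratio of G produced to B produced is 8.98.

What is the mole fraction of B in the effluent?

0.0566

Conversion of D: D consumed = 0.565 × 492 = 278 lbmol/h = 1ξ₁ + 1ξ₂.
Selectivity: 1ξ₁ / (1ξ₂) = 8.98 → ξ₁ = 8.98 ξ₂.
Substitute: (1·8.98 + 1) ξ₂ = 278 → ξ₂ = 27.85 lbmol/h, ξ₁ = 250.1 lbmol/h.
Outlet amounts (n = n₀ + Σ ν·ξ):
  D: 492 − 1(250.1) − 1(27.85) = 214
  G: 0 + 1(250.1) = 250.1
  B: 0 + 1(27.85) = 27.85
Total out = 492 lbmol/h; y_B = 27.85 / 492 = 0.05661.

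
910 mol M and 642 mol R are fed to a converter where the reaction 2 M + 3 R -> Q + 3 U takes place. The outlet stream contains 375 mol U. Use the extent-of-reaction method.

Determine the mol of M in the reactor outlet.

660 mol

For U: n = n₀ + 3ξ → 375 = 0 + 3ξ, giving ξ = 125 mol.
Outlet amounts (n = n₀ + ν ξ):
  M: 910 − 2(125) = 660
  R: 642 − 3(125) = 267
  Q: 0 + 1(125) = 125
  U: 0 + 3(125) = 375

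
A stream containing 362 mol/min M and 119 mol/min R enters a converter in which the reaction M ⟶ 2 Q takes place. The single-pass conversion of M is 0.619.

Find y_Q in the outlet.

0.636

M reacted = 0.619 × 362 = 224.1 mol/min; ν_M = −1, so ξ = 224.1/1 = 224.1 mol/min.
Outlet amounts (n = n₀ + ν ξ):
  M: 362 − 1(224.1) = 137.9
  Q: 0 + 2(224.1) = 448.2
  R: 119 (inert)
Total out = 705.1 mol/min; y_Q = 448.2 / 705.1 = 0.6356.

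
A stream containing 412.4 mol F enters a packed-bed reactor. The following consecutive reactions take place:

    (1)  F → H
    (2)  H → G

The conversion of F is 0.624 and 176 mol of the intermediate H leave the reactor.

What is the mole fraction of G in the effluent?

0.197

Conversion of F: F consumed = 1ξ₁ = 0.624 × 412.4 → ξ₁ = 257.3 mol.
H balance: n_H = 0 + 1ξ₁ − 1ξ₂ = 176 → ξ₂ = (1·257.3 − 176)/1 = 81.34 mol.
Outlet amounts (n = n₀ + Σ ν·ξ):
  F: 412.4 − 1(257.3) = 155.1
  H: 0 + 1(257.3) − 1(81.34) = 176
  G: 0 + 1(81.34) = 81.34
Total out = 412.4 mol; y_G = 81.34 / 412.4 = 0.1972.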